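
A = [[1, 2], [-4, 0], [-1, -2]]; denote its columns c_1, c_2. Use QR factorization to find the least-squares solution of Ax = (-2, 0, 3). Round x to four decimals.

x = (0.0000, -1.2500)

c_1 = (1, -4, -1); ‖c_1‖ = 4.2426, so e_1 = (0.2357, -0.9428, -0.2357).
e_1·c_2 = 0.2357·2 + (-0.9428)·0 + (-0.2357)·(-2) = 0.9428.
u_2 = c_2 − 0.9428·e_1 = (1.7778, 0.8889, -1.7778).
‖u_2‖ = 2.6667, so e_2 = (0.6667, 0.3333, -0.6667).
Qᵀb = (-1.1785, -3.3333).
Back-substitute: x_2 = -3.3333/2.6667 = -1.2500.
x_1 = (-1.1785 − 0.9428·(-1.2500))/4.2426 = 0.0000.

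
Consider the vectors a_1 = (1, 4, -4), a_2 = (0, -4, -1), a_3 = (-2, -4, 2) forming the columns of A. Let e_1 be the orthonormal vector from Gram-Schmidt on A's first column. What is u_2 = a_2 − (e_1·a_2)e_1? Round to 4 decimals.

u_2 = (0.3636, -2.5455, -2.4545)

a_1 = (1, 4, -4); ‖a_1‖ = 5.7446, so e_1 = (0.1741, 0.6963, -0.6963).
e_1·a_2 = 0.1741·0 + 0.6963·(-4) + (-0.6963)·(-1) = -2.0889.
u_2 = a_2 + 2.0889·e_1 = (0.3636, -2.5455, -2.4545).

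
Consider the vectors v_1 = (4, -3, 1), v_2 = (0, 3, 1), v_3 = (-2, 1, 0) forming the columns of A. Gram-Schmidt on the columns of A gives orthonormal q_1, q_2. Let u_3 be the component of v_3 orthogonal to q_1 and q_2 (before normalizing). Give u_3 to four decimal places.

u_3 = (-0.2449, -0.1633, 0.4898)

v_1 = (4, -3, 1); ‖v_1‖ = 5.0990, so q_1 = (0.7845, -0.5883, 0.1961).
q_1·v_2 = 0.7845·0 + (-0.5883)·3 + 0.1961·1 = -1.5689.
u_2 = v_2 + 1.5689·q_1 = (1.2308, 2.0769, 1.3077).
‖u_2‖ = 2.7456, so q_2 = (0.4483, 0.7564, 0.4763).
q_1·v_3 = 0.7845·(-2) + (-0.5883)·1 + 0.1961·0 = -2.1573; q_2·v_3 = 0.4483·(-2) + 0.7564·1 + 0.4763·0 = -0.1401.
u_3 = v_3 + 2.1573·q_1 + 0.1401·q_2 = (-0.2449, -0.1633, 0.4898).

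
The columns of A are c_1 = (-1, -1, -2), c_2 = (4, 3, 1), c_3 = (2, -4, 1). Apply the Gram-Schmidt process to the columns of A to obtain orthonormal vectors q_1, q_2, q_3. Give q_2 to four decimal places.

q_2 = (0.7071, 0.4243, -0.5657)

c_1 = (-1, -1, -2); ‖c_1‖ = 2.4495, so q_1 = (-0.4082, -0.4082, -0.8165).
q_1·c_2 = (-0.4082)·4 + (-0.4082)·3 + (-0.8165)·1 = -3.6742.
u_2 = c_2 + 3.6742·q_1 = (2.5000, 1.5000, -2.0000).
‖u_2‖ = 3.5355, so q_2 = (0.7071, 0.4243, -0.5657).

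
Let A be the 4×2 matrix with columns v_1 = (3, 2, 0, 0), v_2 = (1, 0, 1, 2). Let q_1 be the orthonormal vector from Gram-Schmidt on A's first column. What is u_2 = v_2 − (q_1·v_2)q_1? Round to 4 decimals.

q_1 = v_1/‖v_1‖ = (3, 2, 0, 0)/3.6056 = (0.8321, 0.5547, 0.0000, 0.0000).
r_{12} = q_1·v_2 = 0.8321.
u_2 = v_2 − 0.8321·q_1 = (0.3077, -0.4615, 1.0000, 2.0000).

u_2 = (0.3077, -0.4615, 1.0000, 2.0000)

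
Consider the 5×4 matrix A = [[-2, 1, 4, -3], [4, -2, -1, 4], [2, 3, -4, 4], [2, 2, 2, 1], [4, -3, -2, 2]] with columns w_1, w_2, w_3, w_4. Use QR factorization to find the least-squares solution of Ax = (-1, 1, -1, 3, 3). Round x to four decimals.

x = (1.5392, 0.2374, -0.0705, -1.1142)

q_1 = w_1/‖w_1‖ = (-2, 4, 2, 2, 4)/6.6332 = (-0.3015, 0.6030, 0.3015, 0.3015, 0.6030).
r_{12} = q_1·w_2 = -1.8091.
u_2 = w_2 + 1.8091·q_1 = (0.4545, -0.9091, 3.5455, 2.5455, -1.9091).
‖u_2‖ = 4.8711, so q_2 = (0.0933, -0.1866, 0.7279, 0.5226, -0.3919).
r_{13} = q_1·w_3 = -3.6181; r_{23} = q_2·w_3 = -0.5226.
u_3 = w_3 + 3.6181·q_1 + 0.5226·q_2 = (2.9579, 1.0843, -2.5287, 3.3640, -0.0230).
‖u_3‖ = 5.2570, so q_3 = (0.5627, 0.2063, -0.4810, 0.6399, -0.0044).
r_{14} = q_1·w_4 = 6.0302; r_{24} = q_2·w_4 = 1.6237; r_{34} = q_3·w_4 = -2.1559.
u_4 = w_4 − 6.0302·q_1 − 1.6237·q_2 + 2.1559·q_3 = (-0.1203, 1.1113, -0.0370, -0.2871, -1.0094).
‖u_4‖ = 1.5337, so q_4 = (-0.0785, 0.7246, -0.0241, -0.1872, -0.6582).
Qᵀb = (3.3166, -0.6159, 2.0312, -1.7089).
Back-substitute: x_4 = -1.7089/1.5337 = -1.1142.
x_3 = (2.0312 + 2.1559·(-1.1142))/5.2570 = -0.0705.
x_2 = (-0.6159 + 0.5226·(-0.0705) − 1.6237·(-1.1142))/4.8711 = 0.2374.
x_1 = (3.3166 + 1.8091·0.2374 + 3.6181·(-0.0705) − 6.0302·(-1.1142))/6.6332 = 1.5392.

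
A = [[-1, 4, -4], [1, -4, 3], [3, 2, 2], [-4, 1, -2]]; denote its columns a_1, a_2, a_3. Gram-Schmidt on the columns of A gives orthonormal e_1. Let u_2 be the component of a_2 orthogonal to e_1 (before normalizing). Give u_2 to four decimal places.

u_2 = (3.7778, -3.7778, 2.6667, 0.1111)

a_1 = (-1, 1, 3, -4); ‖a_1‖ = 5.1962, so e_1 = (-0.1925, 0.1925, 0.5774, -0.7698).
e_1·a_2 = (-0.1925)·4 + 0.1925·(-4) + 0.5774·2 + (-0.7698)·1 = -1.1547.
u_2 = a_2 + 1.1547·e_1 = (3.7778, -3.7778, 2.6667, 0.1111).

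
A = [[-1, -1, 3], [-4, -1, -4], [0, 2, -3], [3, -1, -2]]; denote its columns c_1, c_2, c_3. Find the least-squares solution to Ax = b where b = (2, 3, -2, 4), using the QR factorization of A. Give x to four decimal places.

x = (0.1945, -2.0890, -0.4113)

c_1 = (-1, -4, 0, 3); ‖c_1‖ = 5.0990, so e_1 = (-0.1961, -0.7845, 0.0000, 0.5883).
e_1·c_2 = (-0.1961)·(-1) + (-0.7845)·(-1) + 0.0000·2 + 0.5883·(-1) = 0.3922.
u_2 = c_2 − 0.3922·e_1 = (-0.9231, -0.6923, 2.0000, -1.2308).
‖u_2‖ = 2.6165, so e_2 = (-0.3528, -0.2646, 0.7644, -0.4704).
e_1·c_3 = (-0.1961)·3 + (-0.7845)·(-4) + 0.0000·(-3) + 0.5883·(-2) = 1.3728; e_2·c_3 = (-0.3528)·3 + (-0.2646)·(-4) + 0.7644·(-3) + (-0.4704)·(-2) = -1.3524.
u_3 = c_3 − 1.3728·e_1 + 1.3524·e_2 = (2.7921, -3.2809, -1.9663, -3.4438).
‖u_3‖ = 5.8555, so e_3 = (0.4768, -0.5603, -0.3358, -0.5881).
Qᵀb = (-0.3922, -4.9096, -2.4082).
Back-substitute: x_3 = -2.4082/5.8555 = -0.4113.
x_2 = (-4.9096 + 1.3524·(-0.4113))/2.6165 = -2.0890.
x_1 = (-0.3922 − 0.3922·(-2.0890) − 1.3728·(-0.4113))/5.0990 = 0.1945.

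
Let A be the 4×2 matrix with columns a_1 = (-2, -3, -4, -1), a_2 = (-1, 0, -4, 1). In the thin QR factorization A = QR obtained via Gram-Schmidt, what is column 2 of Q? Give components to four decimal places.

a_1 = (-2, -3, -4, -1); ‖a_1‖ = 5.4772, so q_1 = (-0.3651, -0.5477, -0.7303, -0.1826).
q_1·a_2 = (-0.3651)·(-1) + (-0.5477)·0 + (-0.7303)·(-4) + (-0.1826)·1 = 3.1038.
u_2 = a_2 − 3.1038·q_1 = (0.1333, 1.7000, -1.7333, 1.5667).
‖u_2‖ = 2.8925, so q_2 = (0.0461, 0.5877, -0.5992, 0.5416).

q_2 = (0.0461, 0.5877, -0.5992, 0.5416)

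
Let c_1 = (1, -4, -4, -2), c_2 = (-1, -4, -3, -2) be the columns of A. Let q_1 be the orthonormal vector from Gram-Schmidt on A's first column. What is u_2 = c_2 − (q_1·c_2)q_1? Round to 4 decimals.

q_1 = c_1/‖c_1‖ = (1, -4, -4, -2)/6.0828 = (0.1644, -0.6576, -0.6576, -0.3288).
r_{12} = q_1·c_2 = 5.0964.
u_2 = c_2 − 5.0964·q_1 = (-1.8378, -0.6486, 0.3514, -0.3243).

u_2 = (-1.8378, -0.6486, 0.3514, -0.3243)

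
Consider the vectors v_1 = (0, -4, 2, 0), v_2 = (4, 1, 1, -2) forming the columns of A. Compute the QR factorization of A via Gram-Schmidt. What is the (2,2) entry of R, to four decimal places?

r_{22} = 4.6690

e_1 = v_1/‖v_1‖ = (0, -4, 2, 0)/4.4721 = (0.0000, -0.8944, 0.4472, 0.0000).
r_{12} = e_1·v_2 = -0.4472.
u_2 = v_2 + 0.4472·e_1 = (4.0000, 0.6000, 1.2000, -2.0000).
r_{22} = ‖u_2‖ = 4.6690.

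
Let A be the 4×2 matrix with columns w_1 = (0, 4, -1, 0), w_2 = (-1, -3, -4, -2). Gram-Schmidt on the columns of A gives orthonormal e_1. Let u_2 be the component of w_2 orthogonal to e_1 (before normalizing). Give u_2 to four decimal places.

u_2 = (-1.0000, -1.1176, -4.4706, -2.0000)

w_1 = (0, 4, -1, 0); ‖w_1‖ = 4.1231, so e_1 = (0.0000, 0.9701, -0.2425, 0.0000).
e_1·w_2 = 0.0000·(-1) + 0.9701·(-3) + (-0.2425)·(-4) + 0.0000·(-2) = -1.9403.
u_2 = w_2 + 1.9403·e_1 = (-1.0000, -1.1176, -4.4706, -2.0000).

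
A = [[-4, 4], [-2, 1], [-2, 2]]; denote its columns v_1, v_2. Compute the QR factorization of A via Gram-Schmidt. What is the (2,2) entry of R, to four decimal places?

v_1 = (-4, -2, -2); ‖v_1‖ = 4.8990, so e_1 = (-0.8165, -0.4082, -0.4082).
e_1·v_2 = (-0.8165)·4 + (-0.4082)·1 + (-0.4082)·2 = -4.4907.
u_2 = v_2 + 4.4907·e_1 = (0.3333, -0.8333, 0.1667).
r_{22} = ‖u_2‖ = 0.9129.

r_{22} = 0.9129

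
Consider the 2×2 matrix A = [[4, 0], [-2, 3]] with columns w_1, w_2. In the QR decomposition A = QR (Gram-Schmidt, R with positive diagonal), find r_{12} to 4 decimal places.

r_{12} = -1.3416

w_1 = (4, -2); ‖w_1‖ = 4.4721, so q_1 = (0.8944, -0.4472).
r_{12} = q_1·w_2 = -1.3416.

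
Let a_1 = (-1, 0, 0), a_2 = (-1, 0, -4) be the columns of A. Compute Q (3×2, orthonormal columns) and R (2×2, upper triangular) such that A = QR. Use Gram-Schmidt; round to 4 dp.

Q = [[-1.0000, 0.0000], [0.0000, 0.0000], [0.0000, -1.0000]], R = [[1.0000, 1.0000], [0.0000, 4.0000]]

a_1 = (-1, 0, 0); ‖a_1‖ = 1.0000, so e_1 = (-1.0000, 0.0000, 0.0000).
e_1·a_2 = (-1.0000)·(-1) + 0.0000·0 + 0.0000·(-4) = 1.0000.
u_2 = a_2 − 1.0000·e_1 = (0.0000, 0.0000, -4.0000).
‖u_2‖ = 4.0000, so e_2 = (0.0000, 0.0000, -1.0000).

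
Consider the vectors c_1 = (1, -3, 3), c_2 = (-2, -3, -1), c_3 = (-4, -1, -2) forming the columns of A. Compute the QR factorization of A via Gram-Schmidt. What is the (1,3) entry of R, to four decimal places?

q_1 = c_1/‖c_1‖ = (1, -3, 3)/4.3589 = (0.2294, -0.6882, 0.6882).
r_{13} = q_1·c_3 = -1.6059.

r_{13} = -1.6059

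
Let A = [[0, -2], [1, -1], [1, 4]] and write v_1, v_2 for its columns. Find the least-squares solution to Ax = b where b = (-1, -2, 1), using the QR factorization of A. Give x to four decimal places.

v_1 = (0, 1, 1); ‖v_1‖ = 1.4142, so q_1 = (0.0000, 0.7071, 0.7071).
q_1·v_2 = 0.0000·(-2) + 0.7071·(-1) + 0.7071·4 = 2.1213.
u_2 = v_2 − 2.1213·q_1 = (-2.0000, -2.5000, 2.5000).
‖u_2‖ = 4.0620, so q_2 = (-0.4924, -0.6155, 0.6155).
Qᵀb = (-0.7071, 2.3387).
Back-substitute: x_2 = 2.3387/4.0620 = 0.5758.
x_1 = (-0.7071 − 2.1213·0.5758)/1.4142 = -1.3636.

x = (-1.3636, 0.5758)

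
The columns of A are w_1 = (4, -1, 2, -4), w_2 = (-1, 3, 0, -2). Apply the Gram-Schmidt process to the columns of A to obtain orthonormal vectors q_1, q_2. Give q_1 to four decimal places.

w_1 = (4, -1, 2, -4); ‖w_1‖ = 6.0828, so q_1 = (0.6576, -0.1644, 0.3288, -0.6576).

q_1 = (0.6576, -0.1644, 0.3288, -0.6576)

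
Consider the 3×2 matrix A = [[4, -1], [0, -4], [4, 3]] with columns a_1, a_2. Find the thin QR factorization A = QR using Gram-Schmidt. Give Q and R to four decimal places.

Q = [[0.7071, -0.4082], [0.0000, -0.8165], [0.7071, 0.4082]], R = [[5.6569, 1.4142], [0.0000, 4.8990]]

e_1 = a_1/‖a_1‖ = (4, 0, 4)/5.6569 = (0.7071, 0.0000, 0.7071).
r_{12} = e_1·a_2 = 1.4142.
u_2 = a_2 − 1.4142·e_1 = (-2.0000, -4.0000, 2.0000).
‖u_2‖ = 4.8990, so e_2 = (-0.4082, -0.8165, 0.4082).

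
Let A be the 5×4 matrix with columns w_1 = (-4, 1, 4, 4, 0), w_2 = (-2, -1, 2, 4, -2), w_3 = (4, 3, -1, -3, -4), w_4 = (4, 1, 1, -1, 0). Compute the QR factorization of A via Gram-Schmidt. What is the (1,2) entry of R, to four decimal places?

r_{12} = 4.4286

w_1 = (-4, 1, 4, 4, 0); ‖w_1‖ = 7.0000, so e_1 = (-0.5714, 0.1429, 0.5714, 0.5714, 0.0000).
r_{12} = e_1·w_2 = 4.4286.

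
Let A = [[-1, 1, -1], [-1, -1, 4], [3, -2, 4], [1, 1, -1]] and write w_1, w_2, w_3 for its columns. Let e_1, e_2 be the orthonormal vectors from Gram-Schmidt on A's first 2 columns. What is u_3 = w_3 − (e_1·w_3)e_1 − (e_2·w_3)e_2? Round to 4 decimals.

u_3 = (0.9322, 1.5932, 0.3729, 1.4068)

w_1 = (-1, -1, 3, 1); ‖w_1‖ = 3.4641, so e_1 = (-0.2887, -0.2887, 0.8660, 0.2887).
e_1·w_2 = (-0.2887)·1 + (-0.2887)·(-1) + 0.8660·(-2) + 0.2887·1 = -1.4434.
u_2 = w_2 + 1.4434·e_1 = (0.5833, -1.4167, -0.7500, 1.4167).
‖u_2‖ = 2.2174, so e_2 = (0.2631, -0.6389, -0.3382, 0.6389).
e_1·w_3 = (-0.2887)·(-1) + (-0.2887)·4 + 0.8660·4 + 0.2887·(-1) = 2.3094; e_2·w_3 = 0.2631·(-1) + (-0.6389)·4 + (-0.3382)·4 + 0.6389·(-1) = -4.8105.
u_3 = w_3 − 2.3094·e_1 + 4.8105·e_2 = (0.9322, 1.5932, 0.3729, 1.4068).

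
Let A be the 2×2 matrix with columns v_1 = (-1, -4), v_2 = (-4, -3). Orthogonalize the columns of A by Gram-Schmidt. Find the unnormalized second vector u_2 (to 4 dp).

u_2 = (-3.0588, 0.7647)

v_1 = (-1, -4); ‖v_1‖ = 4.1231, so e_1 = (-0.2425, -0.9701).
e_1·v_2 = (-0.2425)·(-4) + (-0.9701)·(-3) = 3.8806.
u_2 = v_2 − 3.8806·e_1 = (-3.0588, 0.7647).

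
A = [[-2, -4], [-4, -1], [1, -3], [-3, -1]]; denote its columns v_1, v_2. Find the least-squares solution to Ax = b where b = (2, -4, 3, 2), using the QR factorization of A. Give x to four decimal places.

x = (0.6351, -0.8378)

v_1 = (-2, -4, 1, -3); ‖v_1‖ = 5.4772, so e_1 = (-0.3651, -0.7303, 0.1826, -0.5477).
e_1·v_2 = (-0.3651)·(-4) + (-0.7303)·(-1) + 0.1826·(-3) + (-0.5477)·(-1) = 2.1909.
u_2 = v_2 − 2.1909·e_1 = (-3.2000, 0.6000, -3.4000, 0.2000).
‖u_2‖ = 4.7117, so e_2 = (-0.6792, 0.1273, -0.7216, 0.0424).
Qᵀb = (1.6432, -3.9476).
Back-substitute: x_2 = -3.9476/4.7117 = -0.8378.
x_1 = (1.6432 − 2.1909·(-0.8378))/5.4772 = 0.6351.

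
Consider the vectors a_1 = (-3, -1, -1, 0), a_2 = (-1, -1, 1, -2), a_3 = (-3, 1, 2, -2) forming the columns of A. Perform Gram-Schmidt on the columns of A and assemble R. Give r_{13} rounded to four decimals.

a_1 = (-3, -1, -1, 0); ‖a_1‖ = 3.3166, so e_1 = (-0.9045, -0.3015, -0.3015, 0.0000).
r_{13} = e_1·a_3 = 1.8091.

r_{13} = 1.8091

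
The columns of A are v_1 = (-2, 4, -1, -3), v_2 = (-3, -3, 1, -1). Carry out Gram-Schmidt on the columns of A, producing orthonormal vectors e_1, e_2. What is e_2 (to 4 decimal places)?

e_2 = (-0.7404, -0.5591, 0.1964, -0.3173)

e_1 = v_1/‖v_1‖ = (-2, 4, -1, -3)/5.4772 = (-0.3651, 0.7303, -0.1826, -0.5477).
r_{12} = e_1·v_2 = -0.7303.
u_2 = v_2 + 0.7303·e_1 = (-3.2667, -2.4667, 0.8667, -1.4000).
‖u_2‖ = 4.4121, so e_2 = (-0.7404, -0.5591, 0.1964, -0.3173).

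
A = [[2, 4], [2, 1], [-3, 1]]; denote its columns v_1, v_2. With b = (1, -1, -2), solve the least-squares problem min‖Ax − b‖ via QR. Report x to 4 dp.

v_1 = (2, 2, -3); ‖v_1‖ = 4.1231, so e_1 = (0.4851, 0.4851, -0.7276).
e_1·v_2 = 0.4851·4 + 0.4851·1 + (-0.7276)·1 = 1.6977.
u_2 = v_2 − 1.6977·e_1 = (3.1765, 0.1765, 2.2353).
‖u_2‖ = 3.8881, so e_2 = (0.8170, 0.0454, 0.5749).
Qᵀb = (1.4552, -0.3782).
Back-substitute: x_2 = -0.3782/3.8881 = -0.0973.
x_1 = (1.4552 − 1.6977·(-0.0973))/4.1231 = 0.3930.

x = (0.3930, -0.0973)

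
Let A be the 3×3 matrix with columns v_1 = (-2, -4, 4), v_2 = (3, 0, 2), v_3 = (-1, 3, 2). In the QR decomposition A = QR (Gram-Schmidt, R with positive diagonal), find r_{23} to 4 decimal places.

r_{23} = 0.3095

v_1 = (-2, -4, 4); ‖v_1‖ = 6.0000, so q_1 = (-0.3333, -0.6667, 0.6667).
q_1·v_2 = (-0.3333)·3 + (-0.6667)·0 + 0.6667·2 = 0.3333.
u_2 = v_2 − 0.3333·q_1 = (3.1111, 0.2222, 1.7778).
‖u_2‖ = 3.5901, so q_2 = (0.8666, 0.0619, 0.4952).
r_{23} = q_2·v_3 = 0.3095.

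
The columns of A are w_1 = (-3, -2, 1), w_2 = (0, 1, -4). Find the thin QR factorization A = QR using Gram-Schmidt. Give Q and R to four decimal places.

Q = [[-0.8018, -0.3385], [-0.5345, 0.0376], [0.2673, -0.9402]], R = [[3.7417, -1.6036], [0.0000, 3.7985]]

w_1 = (-3, -2, 1); ‖w_1‖ = 3.7417, so e_1 = (-0.8018, -0.5345, 0.2673).
e_1·w_2 = (-0.8018)·0 + (-0.5345)·1 + 0.2673·(-4) = -1.6036.
u_2 = w_2 + 1.6036·e_1 = (-1.2857, 0.1429, -3.5714).
‖u_2‖ = 3.7985, so e_2 = (-0.3385, 0.0376, -0.9402).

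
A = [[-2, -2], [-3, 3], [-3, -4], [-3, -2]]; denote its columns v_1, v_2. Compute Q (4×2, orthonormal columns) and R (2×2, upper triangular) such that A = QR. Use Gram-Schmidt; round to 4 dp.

Q = [[-0.3592, -0.2213], [-0.5388, 0.8113], [-0.5388, -0.5224], [-0.5388, -0.1414]], R = [[5.5678, 2.3349], [0.0000, 5.2487]]

v_1 = (-2, -3, -3, -3); ‖v_1‖ = 5.5678, so q_1 = (-0.3592, -0.5388, -0.5388, -0.5388).
q_1·v_2 = (-0.3592)·(-2) + (-0.5388)·3 + (-0.5388)·(-4) + (-0.5388)·(-2) = 2.3349.
u_2 = v_2 − 2.3349·q_1 = (-1.1613, 4.2581, -2.7419, -0.7419).
‖u_2‖ = 5.2487, so q_2 = (-0.2213, 0.8113, -0.5224, -0.1414).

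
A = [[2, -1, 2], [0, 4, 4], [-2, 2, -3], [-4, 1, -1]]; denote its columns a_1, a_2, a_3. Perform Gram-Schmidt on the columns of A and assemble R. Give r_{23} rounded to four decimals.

r_{23} = 3.0389

e_1 = a_1/‖a_1‖ = (2, 0, -2, -4)/4.8990 = (0.4082, 0.0000, -0.4082, -0.8165).
r_{12} = e_1·a_2 = -2.0412.
u_2 = a_2 + 2.0412·e_1 = (-0.1667, 4.0000, 1.1667, -0.6667).
‖u_2‖ = 4.2230, so e_2 = (-0.0395, 0.9472, 0.2763, -0.1579).
r_{23} = e_2·a_3 = 3.0389.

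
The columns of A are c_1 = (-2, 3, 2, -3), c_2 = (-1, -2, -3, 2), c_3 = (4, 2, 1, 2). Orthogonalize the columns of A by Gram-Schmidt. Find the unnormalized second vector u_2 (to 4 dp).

e_1 = c_1/‖c_1‖ = (-2, 3, 2, -3)/5.0990 = (-0.3922, 0.5883, 0.3922, -0.5883).
r_{12} = e_1·c_2 = -3.1379.
u_2 = c_2 + 3.1379·e_1 = (-2.2308, -0.1538, -1.7692, 0.1538).

u_2 = (-2.2308, -0.1538, -1.7692, 0.1538)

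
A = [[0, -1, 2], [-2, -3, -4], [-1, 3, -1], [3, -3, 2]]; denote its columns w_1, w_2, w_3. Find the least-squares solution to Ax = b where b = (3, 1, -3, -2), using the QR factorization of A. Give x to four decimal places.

w_1 = (0, -2, -1, 3); ‖w_1‖ = 3.7417, so q_1 = (0.0000, -0.5345, -0.2673, 0.8018).
q_1·w_2 = 0.0000·(-1) + (-0.5345)·(-3) + (-0.2673)·3 + 0.8018·(-3) = -1.6036.
u_2 = w_2 + 1.6036·q_1 = (-1.0000, -3.8571, 2.5714, -1.7143).
‖u_2‖ = 5.0427, so q_2 = (-0.1983, -0.7649, 0.5099, -0.3400).
q_1·w_3 = 0.0000·2 + (-0.5345)·(-4) + (-0.2673)·(-1) + 0.8018·2 = 4.0089; q_2·w_3 = (-0.1983)·2 + (-0.7649)·(-4) + 0.5099·(-1) + (-0.3400)·2 = 1.4731.
u_3 = w_3 − 4.0089·q_1 − 1.4731·q_2 = (2.2921, -0.7303, -0.6798, -0.7135).
‖u_3‖ = 2.5997, so q_3 = (0.8817, -0.2809, -0.2615, -0.2744).
Qᵀb = (-1.3363, -2.2097, 3.6975).
Back-substitute: x_3 = 3.6975/2.5997 = 1.4223.
x_2 = (-2.2097 − 1.4731·1.4223)/5.0427 = -0.8537.
x_1 = (-1.3363 + 1.6036·(-0.8537) − 4.0089·1.4223)/3.7417 = -2.2469.

x = (-2.2469, -0.8537, 1.4223)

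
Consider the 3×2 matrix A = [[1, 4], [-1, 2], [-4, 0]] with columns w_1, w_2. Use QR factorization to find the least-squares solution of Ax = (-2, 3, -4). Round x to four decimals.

e_1 = w_1/‖w_1‖ = (1, -1, -4)/4.2426 = (0.2357, -0.2357, -0.9428).
r_{12} = e_1·w_2 = 0.4714.
u_2 = w_2 − 0.4714·e_1 = (3.8889, 2.1111, 0.4444).
‖u_2‖ = 4.4472, so e_2 = (0.8745, 0.4747, 0.0999).
Qᵀb = (2.5927, -0.7245).
Back-substitute: x_2 = -0.7245/4.4472 = -0.1629.
x_1 = (2.5927 − 0.4714·(-0.1629))/4.2426 = 0.6292.

x = (0.6292, -0.1629)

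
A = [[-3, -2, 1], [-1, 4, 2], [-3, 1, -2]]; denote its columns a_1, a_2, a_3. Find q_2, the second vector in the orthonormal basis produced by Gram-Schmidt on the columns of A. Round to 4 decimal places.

q_2 = (-0.4715, 0.8625, 0.1840)

a_1 = (-3, -1, -3); ‖a_1‖ = 4.3589, so q_1 = (-0.6882, -0.2294, -0.6882).
q_1·a_2 = (-0.6882)·(-2) + (-0.2294)·4 + (-0.6882)·1 = -0.2294.
u_2 = a_2 + 0.2294·q_1 = (-2.1579, 3.9474, 0.8421).
‖u_2‖ = 4.5768, so q_2 = (-0.4715, 0.8625, 0.1840).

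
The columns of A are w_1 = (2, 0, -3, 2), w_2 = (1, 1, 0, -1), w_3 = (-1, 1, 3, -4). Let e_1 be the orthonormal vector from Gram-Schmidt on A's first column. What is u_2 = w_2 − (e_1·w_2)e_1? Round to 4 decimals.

w_1 = (2, 0, -3, 2); ‖w_1‖ = 4.1231, so e_1 = (0.4851, 0.0000, -0.7276, 0.4851).
e_1·w_2 = 0.4851·1 + 0.0000·1 + (-0.7276)·0 + 0.4851·(-1) = 0.0000.
u_2 = w_2 + 0.0000·e_1 = (1.0000, 1.0000, 0.0000, -1.0000).

u_2 = (1.0000, 1.0000, 0.0000, -1.0000)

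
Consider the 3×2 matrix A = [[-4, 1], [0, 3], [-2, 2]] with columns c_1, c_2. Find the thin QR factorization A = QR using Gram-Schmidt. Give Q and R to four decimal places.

q_1 = c_1/‖c_1‖ = (-4, 0, -2)/4.4721 = (-0.8944, 0.0000, -0.4472).
r_{12} = q_1·c_2 = -1.7889.
u_2 = c_2 + 1.7889·q_1 = (-0.6000, 3.0000, 1.2000).
‖u_2‖ = 3.2863, so q_2 = (-0.1826, 0.9129, 0.3651).

Q = [[-0.8944, -0.1826], [0.0000, 0.9129], [-0.4472, 0.3651]], R = [[4.4721, -1.7889], [0.0000, 3.2863]]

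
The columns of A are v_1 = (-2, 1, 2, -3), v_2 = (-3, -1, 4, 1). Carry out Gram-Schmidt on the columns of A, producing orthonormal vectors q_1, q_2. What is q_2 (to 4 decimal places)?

q_2 = (-0.4079, -0.3359, 0.6238, 0.5759)

q_1 = v_1/‖v_1‖ = (-2, 1, 2, -3)/4.2426 = (-0.4714, 0.2357, 0.4714, -0.7071).
r_{12} = q_1·v_2 = 2.3570.
u_2 = v_2 − 2.3570·q_1 = (-1.8889, -1.5556, 2.8889, 2.6667).
‖u_2‖ = 4.6308, so q_2 = (-0.4079, -0.3359, 0.6238, 0.5759).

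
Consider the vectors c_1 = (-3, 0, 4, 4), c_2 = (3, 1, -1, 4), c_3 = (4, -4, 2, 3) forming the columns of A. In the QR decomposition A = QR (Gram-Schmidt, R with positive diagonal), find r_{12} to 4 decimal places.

r_{12} = 0.4685

c_1 = (-3, 0, 4, 4); ‖c_1‖ = 6.4031, so q_1 = (-0.4685, 0.0000, 0.6247, 0.6247).
r_{12} = q_1·c_2 = 0.4685.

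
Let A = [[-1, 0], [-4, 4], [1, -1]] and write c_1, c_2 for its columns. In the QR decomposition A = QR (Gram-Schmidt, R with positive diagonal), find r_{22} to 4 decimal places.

r_{22} = 0.9718

c_1 = (-1, -4, 1); ‖c_1‖ = 4.2426, so e_1 = (-0.2357, -0.9428, 0.2357).
e_1·c_2 = (-0.2357)·0 + (-0.9428)·4 + 0.2357·(-1) = -4.0069.
u_2 = c_2 + 4.0069·e_1 = (-0.9444, 0.2222, -0.0556).
r_{22} = ‖u_2‖ = 0.9718.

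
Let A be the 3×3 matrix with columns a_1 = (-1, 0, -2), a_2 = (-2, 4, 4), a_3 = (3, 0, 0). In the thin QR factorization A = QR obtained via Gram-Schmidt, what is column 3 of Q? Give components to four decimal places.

q_3 = (0.6667, 0.6667, -0.3333)

a_1 = (-1, 0, -2); ‖a_1‖ = 2.2361, so q_1 = (-0.4472, 0.0000, -0.8944).
q_1·a_2 = (-0.4472)·(-2) + 0.0000·4 + (-0.8944)·4 = -2.6833.
u_2 = a_2 + 2.6833·q_1 = (-3.2000, 4.0000, 1.6000).
‖u_2‖ = 5.3666, so q_2 = (-0.5963, 0.7454, 0.2981).
q_1·a_3 = (-0.4472)·3 + 0.0000·0 + (-0.8944)·0 = -1.3416; q_2·a_3 = (-0.5963)·3 + 0.7454·0 + 0.2981·0 = -1.7889.
u_3 = a_3 + 1.3416·q_1 + 1.7889·q_2 = (1.3333, 1.3333, -0.6667).
‖u_3‖ = 2.0000, so q_3 = (0.6667, 0.6667, -0.3333).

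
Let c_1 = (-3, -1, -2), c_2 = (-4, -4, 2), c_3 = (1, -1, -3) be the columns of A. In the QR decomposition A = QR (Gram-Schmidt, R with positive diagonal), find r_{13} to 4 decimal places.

c_1 = (-3, -1, -2); ‖c_1‖ = 3.7417, so e_1 = (-0.8018, -0.2673, -0.5345).
r_{13} = e_1·c_3 = 1.0690.

r_{13} = 1.0690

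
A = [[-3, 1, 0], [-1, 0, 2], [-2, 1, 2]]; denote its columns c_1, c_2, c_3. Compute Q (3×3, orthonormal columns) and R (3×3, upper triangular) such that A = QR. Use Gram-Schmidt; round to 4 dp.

Q = [[-0.8018, -0.1543, -0.5774], [-0.2673, -0.7715, 0.5774], [-0.5345, 0.6172, 0.5774]], R = [[3.7417, -1.3363, -1.6036], [0.0000, 0.4629, -0.3086], [0.0000, 0.0000, 2.3094]]

c_1 = (-3, -1, -2); ‖c_1‖ = 3.7417, so e_1 = (-0.8018, -0.2673, -0.5345).
e_1·c_2 = (-0.8018)·1 + (-0.2673)·0 + (-0.5345)·1 = -1.3363.
u_2 = c_2 + 1.3363·e_1 = (-0.0714, -0.3571, 0.2857).
‖u_2‖ = 0.4629, so e_2 = (-0.1543, -0.7715, 0.6172).
e_1·c_3 = (-0.8018)·0 + (-0.2673)·2 + (-0.5345)·2 = -1.6036; e_2·c_3 = (-0.1543)·0 + (-0.7715)·2 + 0.6172·2 = -0.3086.
u_3 = c_3 + 1.6036·e_1 + 0.3086·e_2 = (-1.3333, 1.3333, 1.3333).
‖u_3‖ = 2.3094, so e_3 = (-0.5774, 0.5774, 0.5774).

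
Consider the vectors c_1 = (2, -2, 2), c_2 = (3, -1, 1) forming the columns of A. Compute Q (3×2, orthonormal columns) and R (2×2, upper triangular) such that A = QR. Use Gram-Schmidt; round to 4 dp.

q_1 = c_1/‖c_1‖ = (2, -2, 2)/3.4641 = (0.5774, -0.5774, 0.5774).
r_{12} = q_1·c_2 = 2.8868.
u_2 = c_2 − 2.8868·q_1 = (1.3333, 0.6667, -0.6667).
‖u_2‖ = 1.6330, so q_2 = (0.8165, 0.4082, -0.4082).

Q = [[0.5774, 0.8165], [-0.5774, 0.4082], [0.5774, -0.4082]], R = [[3.4641, 2.8868], [0.0000, 1.6330]]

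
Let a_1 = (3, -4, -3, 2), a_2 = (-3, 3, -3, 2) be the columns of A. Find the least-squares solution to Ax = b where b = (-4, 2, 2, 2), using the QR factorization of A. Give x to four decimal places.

x = (-0.4973, 0.3878)

q_1 = a_1/‖a_1‖ = (3, -4, -3, 2)/6.1644 = (0.4867, -0.6489, -0.4867, 0.3244).
r_{12} = q_1·a_2 = -1.2978.
u_2 = a_2 + 1.2978·q_1 = (-2.3684, 2.1579, -3.6316, 2.4211).
‖u_2‖ = 5.4144, so q_2 = (-0.4374, 0.3985, -0.6707, 0.4472).
Qᵀb = (-3.5689, 2.0997).
Back-substitute: x_2 = 2.0997/5.4144 = 0.3878.
x_1 = (-3.5689 + 1.2978·0.3878)/6.1644 = -0.4973.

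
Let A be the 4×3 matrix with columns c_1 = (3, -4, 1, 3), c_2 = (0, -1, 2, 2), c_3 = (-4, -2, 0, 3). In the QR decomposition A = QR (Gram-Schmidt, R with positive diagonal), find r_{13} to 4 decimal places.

r_{13} = 0.8452

c_1 = (3, -4, 1, 3); ‖c_1‖ = 5.9161, so q_1 = (0.5071, -0.6761, 0.1690, 0.5071).
r_{13} = q_1·c_3 = 0.8452.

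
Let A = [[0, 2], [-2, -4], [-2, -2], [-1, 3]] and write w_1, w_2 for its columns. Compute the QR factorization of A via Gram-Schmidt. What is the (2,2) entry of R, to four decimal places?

r_{22} = 4.8990

w_1 = (0, -2, -2, -1); ‖w_1‖ = 3.0000, so q_1 = (0.0000, -0.6667, -0.6667, -0.3333).
q_1·w_2 = 0.0000·2 + (-0.6667)·(-4) + (-0.6667)·(-2) + (-0.3333)·3 = 3.0000.
u_2 = w_2 − 3.0000·q_1 = (2.0000, -2.0000, 0.0000, 4.0000).
r_{22} = ‖u_2‖ = 4.8990.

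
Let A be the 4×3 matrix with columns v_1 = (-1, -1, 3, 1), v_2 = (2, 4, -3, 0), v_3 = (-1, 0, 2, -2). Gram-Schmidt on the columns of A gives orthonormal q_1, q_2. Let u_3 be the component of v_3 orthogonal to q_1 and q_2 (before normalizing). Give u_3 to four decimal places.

v_1 = (-1, -1, 3, 1); ‖v_1‖ = 3.4641, so q_1 = (-0.2887, -0.2887, 0.8660, 0.2887).
q_1·v_2 = (-0.2887)·2 + (-0.2887)·4 + 0.8660·(-3) + 0.2887·0 = -4.3301.
u_2 = v_2 + 4.3301·q_1 = (0.7500, 2.7500, 0.7500, 1.2500).
‖u_2‖ = 3.2016, so q_2 = (0.2343, 0.8590, 0.2343, 0.3904).
q_1·v_3 = (-0.2887)·(-1) + (-0.2887)·0 + 0.8660·2 + 0.2887·(-2) = 1.4434; q_2·v_3 = 0.2343·(-1) + 0.8590·0 + 0.2343·2 + 0.3904·(-2) = -0.5466.
u_3 = v_3 − 1.4434·q_1 + 0.5466·q_2 = (-0.4553, 0.8862, 0.8780, -2.2033).

u_3 = (-0.4553, 0.8862, 0.8780, -2.2033)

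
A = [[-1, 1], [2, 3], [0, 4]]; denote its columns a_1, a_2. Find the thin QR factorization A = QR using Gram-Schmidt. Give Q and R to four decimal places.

Q = [[-0.4472, 0.4364], [0.8944, 0.2182], [0.0000, 0.8729]], R = [[2.2361, 2.2361], [0.0000, 4.5826]]

e_1 = a_1/‖a_1‖ = (-1, 2, 0)/2.2361 = (-0.4472, 0.8944, 0.0000).
r_{12} = e_1·a_2 = 2.2361.
u_2 = a_2 − 2.2361·e_1 = (2.0000, 1.0000, 4.0000).
‖u_2‖ = 4.5826, so e_2 = (0.4364, 0.2182, 0.8729).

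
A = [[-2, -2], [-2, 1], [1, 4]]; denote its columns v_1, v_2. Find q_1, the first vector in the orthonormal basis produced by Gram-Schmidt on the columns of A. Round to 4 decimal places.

q_1 = (-0.6667, -0.6667, 0.3333)

v_1 = (-2, -2, 1); ‖v_1‖ = 3.0000, so q_1 = (-0.6667, -0.6667, 0.3333).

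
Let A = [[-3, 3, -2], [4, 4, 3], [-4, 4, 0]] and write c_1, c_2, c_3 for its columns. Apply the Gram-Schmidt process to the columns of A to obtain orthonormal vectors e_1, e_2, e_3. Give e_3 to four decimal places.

e_3 = (-0.8000, 0.0000, 0.6000)

e_1 = c_1/‖c_1‖ = (-3, 4, -4)/6.4031 = (-0.4685, 0.6247, -0.6247).
r_{12} = e_1·c_2 = -1.4056.
u_2 = c_2 + 1.4056·e_1 = (2.3415, 4.8780, 3.1220).
‖u_2‖ = 6.2470, so e_2 = (0.3748, 0.7809, 0.4998).
r_{13} = e_1·c_3 = 2.8111; r_{23} = e_2·c_3 = 1.5930.
u_3 = c_3 − 2.8111·e_1 − 1.5930·e_2 = (-1.2800, 0.0000, 0.9600).
‖u_3‖ = 1.6000, so e_3 = (-0.8000, 0.0000, 0.6000).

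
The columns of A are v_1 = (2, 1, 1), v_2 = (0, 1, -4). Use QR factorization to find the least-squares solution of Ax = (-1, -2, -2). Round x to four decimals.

v_1 = (2, 1, 1); ‖v_1‖ = 2.4495, so e_1 = (0.8165, 0.4082, 0.4082).
e_1·v_2 = 0.8165·0 + 0.4082·1 + 0.4082·(-4) = -1.2247.
u_2 = v_2 + 1.2247·e_1 = (1.0000, 1.5000, -3.5000).
‖u_2‖ = 3.9370, so e_2 = (0.2540, 0.3810, -0.8890).
Qᵀb = (-2.4495, 0.7620).
Back-substitute: x_2 = 0.7620/3.9370 = 0.1935.
x_1 = (-2.4495 + 1.2247·0.1935)/2.4495 = -0.9032.

x = (-0.9032, 0.1935)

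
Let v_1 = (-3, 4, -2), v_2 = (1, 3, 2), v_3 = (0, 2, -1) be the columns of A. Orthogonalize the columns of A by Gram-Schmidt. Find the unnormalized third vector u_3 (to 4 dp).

v_1 = (-3, 4, -2); ‖v_1‖ = 5.3852, so e_1 = (-0.5571, 0.7428, -0.3714).
e_1·v_2 = (-0.5571)·1 + 0.7428·3 + (-0.3714)·2 = 0.9285.
u_2 = v_2 − 0.9285·e_1 = (1.5172, 2.3103, 2.3448).
‖u_2‖ = 3.6246, so e_2 = (0.4186, 0.6374, 0.6469).
e_1·v_3 = (-0.5571)·0 + 0.7428·2 + (-0.3714)·(-1) = 1.8570; e_2·v_3 = 0.4186·0 + 0.6374·2 + 0.6469·(-1) = 0.6279.
u_3 = v_3 − 1.8570·e_1 − 0.6279·e_2 = (0.7717, 0.2205, -0.7165).

u_3 = (0.7717, 0.2205, -0.7165)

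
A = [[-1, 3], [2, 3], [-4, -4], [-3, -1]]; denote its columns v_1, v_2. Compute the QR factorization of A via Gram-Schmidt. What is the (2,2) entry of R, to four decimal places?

r_{22} = 4.3436

v_1 = (-1, 2, -4, -3); ‖v_1‖ = 5.4772, so e_1 = (-0.1826, 0.3651, -0.7303, -0.5477).
e_1·v_2 = (-0.1826)·3 + 0.3651·3 + (-0.7303)·(-4) + (-0.5477)·(-1) = 4.0166.
u_2 = v_2 − 4.0166·e_1 = (3.7333, 1.5333, -1.0667, 1.2000).
r_{22} = ‖u_2‖ = 4.3436.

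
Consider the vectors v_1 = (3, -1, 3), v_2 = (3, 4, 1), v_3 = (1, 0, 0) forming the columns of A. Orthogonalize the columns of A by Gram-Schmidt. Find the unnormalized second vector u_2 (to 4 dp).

u_2 = (1.7368, 4.4211, -0.2632)

q_1 = v_1/‖v_1‖ = (3, -1, 3)/4.3589 = (0.6882, -0.2294, 0.6882).
r_{12} = q_1·v_2 = 1.8353.
u_2 = v_2 − 1.8353·q_1 = (1.7368, 4.4211, -0.2632).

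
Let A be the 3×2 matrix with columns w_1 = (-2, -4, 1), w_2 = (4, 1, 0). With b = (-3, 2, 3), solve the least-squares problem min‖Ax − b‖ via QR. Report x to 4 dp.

x = (-0.4836, -0.9296)

q_1 = w_1/‖w_1‖ = (-2, -4, 1)/4.5826 = (-0.4364, -0.8729, 0.2182).
r_{12} = q_1·w_2 = -2.6186.
u_2 = w_2 + 2.6186·q_1 = (2.8571, -1.2857, 0.5714).
‖u_2‖ = 3.1848, so q_2 = (0.8971, -0.4037, 0.1794).
Qᵀb = (0.2182, -2.9605).
Back-substitute: x_2 = -2.9605/3.1848 = -0.9296.
x_1 = (0.2182 + 2.6186·(-0.9296))/4.5826 = -0.4836.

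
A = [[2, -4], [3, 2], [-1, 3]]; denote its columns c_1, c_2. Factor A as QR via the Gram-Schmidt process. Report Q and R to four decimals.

c_1 = (2, 3, -1); ‖c_1‖ = 3.7417, so e_1 = (0.5345, 0.8018, -0.2673).
e_1·c_2 = 0.5345·(-4) + 0.8018·2 + (-0.2673)·3 = -1.3363.
u_2 = c_2 + 1.3363·e_1 = (-3.2857, 3.0714, 2.6429).
‖u_2‖ = 5.2167, so e_2 = (-0.6298, 0.5888, 0.5066).

Q = [[0.5345, -0.6298], [0.8018, 0.5888], [-0.2673, 0.5066]], R = [[3.7417, -1.3363], [0.0000, 5.2167]]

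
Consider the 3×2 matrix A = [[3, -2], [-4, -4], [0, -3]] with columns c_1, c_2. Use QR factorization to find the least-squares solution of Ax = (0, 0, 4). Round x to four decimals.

x = (0.1920, -0.4800)

c_1 = (3, -4, 0); ‖c_1‖ = 5.0000, so q_1 = (0.6000, -0.8000, 0.0000).
q_1·c_2 = 0.6000·(-2) + (-0.8000)·(-4) + 0.0000·(-3) = 2.0000.
u_2 = c_2 − 2.0000·q_1 = (-3.2000, -2.4000, -3.0000).
‖u_2‖ = 5.0000, so q_2 = (-0.6400, -0.4800, -0.6000).
Qᵀb = (0.0000, -2.4000).
Back-substitute: x_2 = -2.4000/5.0000 = -0.4800.
x_1 = (0.0000 − 2.0000·(-0.4800))/5.0000 = 0.1920.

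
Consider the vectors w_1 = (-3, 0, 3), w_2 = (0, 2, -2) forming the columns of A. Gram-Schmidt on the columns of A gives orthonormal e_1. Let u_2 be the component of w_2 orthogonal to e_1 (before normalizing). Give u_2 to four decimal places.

w_1 = (-3, 0, 3); ‖w_1‖ = 4.2426, so e_1 = (-0.7071, 0.0000, 0.7071).
e_1·w_2 = (-0.7071)·0 + 0.0000·2 + 0.7071·(-2) = -1.4142.
u_2 = w_2 + 1.4142·e_1 = (-1.0000, 2.0000, -1.0000).

u_2 = (-1.0000, 2.0000, -1.0000)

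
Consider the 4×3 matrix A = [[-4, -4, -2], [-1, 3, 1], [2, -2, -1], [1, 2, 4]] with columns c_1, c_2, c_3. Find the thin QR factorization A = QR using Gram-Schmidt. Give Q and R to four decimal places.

e_1 = c_1/‖c_1‖ = (-4, -1, 2, 1)/4.6904 = (-0.8528, -0.2132, 0.4264, 0.2132).
r_{12} = e_1·c_2 = 2.3452.
u_2 = c_2 − 2.3452·e_1 = (-2.0000, 3.5000, -3.0000, 1.5000).
‖u_2‖ = 5.2440, so e_2 = (-0.3814, 0.6674, -0.5721, 0.2860).
r_{13} = e_1·c_3 = 1.9188; r_{23} = e_2·c_3 = 3.1464.
u_3 = c_3 − 1.9188·e_1 − 3.1464·e_2 = (0.8364, -0.6909, -0.0182, 2.6909).
‖u_3‖ = 2.9014, so e_3 = (0.2883, -0.2381, -0.0063, 0.9274).

Q = [[-0.8528, -0.3814, 0.2883], [-0.2132, 0.6674, -0.2381], [0.4264, -0.5721, -0.0063], [0.2132, 0.2860, 0.9274]], R = [[4.6904, 2.3452, 1.9188], [0.0000, 5.2440, 3.1464], [0.0000, 0.0000, 2.9014]]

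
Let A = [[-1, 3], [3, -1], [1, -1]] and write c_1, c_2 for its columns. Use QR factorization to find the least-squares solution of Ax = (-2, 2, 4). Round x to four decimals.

x = (0.6667, -0.6667)

q_1 = c_1/‖c_1‖ = (-1, 3, 1)/3.3166 = (-0.3015, 0.9045, 0.3015).
r_{12} = q_1·c_2 = -2.1106.
u_2 = c_2 + 2.1106·q_1 = (2.3636, 0.9091, -0.3636).
‖u_2‖ = 2.5584, so q_2 = (0.9239, 0.3553, -0.1421).
Qᵀb = (3.6181, -1.7056).
Back-substitute: x_2 = -1.7056/2.5584 = -0.6667.
x_1 = (3.6181 + 2.1106·(-0.6667))/3.3166 = 0.6667.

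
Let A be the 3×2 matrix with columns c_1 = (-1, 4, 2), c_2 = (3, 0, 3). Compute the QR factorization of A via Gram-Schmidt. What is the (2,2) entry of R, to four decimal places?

r_{22} = 4.1918

c_1 = (-1, 4, 2); ‖c_1‖ = 4.5826, so q_1 = (-0.2182, 0.8729, 0.4364).
q_1·c_2 = (-0.2182)·3 + 0.8729·0 + 0.4364·3 = 0.6547.
u_2 = c_2 − 0.6547·q_1 = (3.1429, -0.5714, 2.7143).
r_{22} = ‖u_2‖ = 4.1918.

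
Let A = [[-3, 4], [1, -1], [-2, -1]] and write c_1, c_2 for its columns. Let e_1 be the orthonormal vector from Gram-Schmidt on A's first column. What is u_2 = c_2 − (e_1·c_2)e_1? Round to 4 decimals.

c_1 = (-3, 1, -2); ‖c_1‖ = 3.7417, so e_1 = (-0.8018, 0.2673, -0.5345).
e_1·c_2 = (-0.8018)·4 + 0.2673·(-1) + (-0.5345)·(-1) = -2.9399.
u_2 = c_2 + 2.9399·e_1 = (1.6429, -0.2143, -2.5714).

u_2 = (1.6429, -0.2143, -2.5714)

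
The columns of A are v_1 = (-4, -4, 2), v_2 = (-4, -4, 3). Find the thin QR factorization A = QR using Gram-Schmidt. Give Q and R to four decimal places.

Q = [[-0.6667, 0.2357], [-0.6667, 0.2357], [0.3333, 0.9428]], R = [[6.0000, 6.3333], [0.0000, 0.9428]]

v_1 = (-4, -4, 2); ‖v_1‖ = 6.0000, so q_1 = (-0.6667, -0.6667, 0.3333).
q_1·v_2 = (-0.6667)·(-4) + (-0.6667)·(-4) + 0.3333·3 = 6.3333.
u_2 = v_2 − 6.3333·q_1 = (0.2222, 0.2222, 0.8889).
‖u_2‖ = 0.9428, so q_2 = (0.2357, 0.2357, 0.9428).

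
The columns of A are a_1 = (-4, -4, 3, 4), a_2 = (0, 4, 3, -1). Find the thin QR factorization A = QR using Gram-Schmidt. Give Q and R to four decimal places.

a_1 = (-4, -4, 3, 4); ‖a_1‖ = 7.5498, so e_1 = (-0.5298, -0.5298, 0.3974, 0.5298).
e_1·a_2 = (-0.5298)·0 + (-0.5298)·4 + 0.3974·3 + 0.5298·(-1) = -1.4570.
u_2 = a_2 + 1.4570·e_1 = (-0.7719, 3.2281, 3.5789, -0.2281).
‖u_2‖ = 4.8864, so e_2 = (-0.1580, 0.6606, 0.7324, -0.0467).

Q = [[-0.5298, -0.1580], [-0.5298, 0.6606], [0.3974, 0.7324], [0.5298, -0.0467]], R = [[7.5498, -1.4570], [0.0000, 4.8864]]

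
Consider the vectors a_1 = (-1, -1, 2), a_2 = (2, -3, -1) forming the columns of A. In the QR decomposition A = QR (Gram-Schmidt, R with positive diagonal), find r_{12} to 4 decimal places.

r_{12} = -0.4082

e_1 = a_1/‖a_1‖ = (-1, -1, 2)/2.4495 = (-0.4082, -0.4082, 0.8165).
r_{12} = e_1·a_2 = -0.4082.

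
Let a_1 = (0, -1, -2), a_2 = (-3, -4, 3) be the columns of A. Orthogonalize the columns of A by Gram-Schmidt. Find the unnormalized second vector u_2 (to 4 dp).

a_1 = (0, -1, -2); ‖a_1‖ = 2.2361, so e_1 = (0.0000, -0.4472, -0.8944).
e_1·a_2 = 0.0000·(-3) + (-0.4472)·(-4) + (-0.8944)·3 = -0.8944.
u_2 = a_2 + 0.8944·e_1 = (-3.0000, -4.4000, 2.2000).

u_2 = (-3.0000, -4.4000, 2.2000)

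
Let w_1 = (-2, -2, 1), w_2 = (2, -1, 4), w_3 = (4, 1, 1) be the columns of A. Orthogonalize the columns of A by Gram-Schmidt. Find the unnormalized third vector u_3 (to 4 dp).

u_3 = (0.4541, -0.6486, -0.3892)

w_1 = (-2, -2, 1); ‖w_1‖ = 3.0000, so q_1 = (-0.6667, -0.6667, 0.3333).
q_1·w_2 = (-0.6667)·2 + (-0.6667)·(-1) + 0.3333·4 = 0.6667.
u_2 = w_2 − 0.6667·q_1 = (2.4444, -0.5556, 3.7778).
‖u_2‖ = 4.5338, so q_2 = (0.5392, -0.1225, 0.8332).
q_1·w_3 = (-0.6667)·4 + (-0.6667)·1 + 0.3333·1 = -3.0000; q_2·w_3 = 0.5392·4 + (-0.1225)·1 + 0.8332·1 = 2.8673.
u_3 = w_3 + 3.0000·q_1 − 2.8673·q_2 = (0.4541, -0.6486, -0.3892).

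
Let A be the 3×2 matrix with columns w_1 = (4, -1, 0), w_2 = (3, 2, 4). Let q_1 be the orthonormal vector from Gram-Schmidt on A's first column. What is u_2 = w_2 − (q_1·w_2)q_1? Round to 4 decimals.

w_1 = (4, -1, 0); ‖w_1‖ = 4.1231, so q_1 = (0.9701, -0.2425, 0.0000).
q_1·w_2 = 0.9701·3 + (-0.2425)·2 + 0.0000·4 = 2.4254.
u_2 = w_2 − 2.4254·q_1 = (0.6471, 2.5882, 4.0000).

u_2 = (0.6471, 2.5882, 4.0000)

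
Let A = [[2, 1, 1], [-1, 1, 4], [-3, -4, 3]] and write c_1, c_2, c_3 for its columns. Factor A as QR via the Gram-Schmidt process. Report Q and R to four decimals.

c_1 = (2, -1, -3); ‖c_1‖ = 3.7417, so e_1 = (0.5345, -0.2673, -0.8018).
e_1·c_2 = 0.5345·1 + (-0.2673)·1 + (-0.8018)·(-4) = 3.4744.
u_2 = c_2 − 3.4744·e_1 = (-0.8571, 1.9286, -1.2143).
‖u_2‖ = 2.4349, so e_2 = (-0.3520, 0.7921, -0.4987).
e_1·c_3 = 0.5345·1 + (-0.2673)·4 + (-0.8018)·3 = -2.9399; e_2·c_3 = (-0.3520)·1 + 0.7921·4 + (-0.4987)·3 = 1.3201.
u_3 = c_3 + 2.9399·e_1 − 1.3201·e_2 = (3.0361, 2.1687, 1.3012).
‖u_3‖ = 3.9515, so e_3 = (0.7683, 0.5488, 0.3293).

Q = [[0.5345, -0.3520, 0.7683], [-0.2673, 0.7921, 0.5488], [-0.8018, -0.4987, 0.3293]], R = [[3.7417, 3.4744, -2.9399], [0.0000, 2.4349, 1.3201], [0.0000, 0.0000, 3.9515]]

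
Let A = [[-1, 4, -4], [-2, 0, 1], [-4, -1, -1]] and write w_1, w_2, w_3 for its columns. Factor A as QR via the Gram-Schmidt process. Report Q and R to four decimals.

Q = [[-0.2182, 0.9701, -0.1059], [-0.4364, 0.0000, 0.8997], [-0.8729, -0.2425, -0.4234]], R = [[4.5826, 0.0000, 1.3093], [0.0000, 4.1231, -3.6380], [0.0000, 0.0000, 1.7465]]

e_1 = w_1/‖w_1‖ = (-1, -2, -4)/4.5826 = (-0.2182, -0.4364, -0.8729).
r_{12} = e_1·w_2 = 0.0000.
u_2 = w_2 + 0.0000·e_1 = (4.0000, 0.0000, -1.0000).
‖u_2‖ = 4.1231, so e_2 = (0.9701, 0.0000, -0.2425).
r_{13} = e_1·w_3 = 1.3093; r_{23} = e_2·w_3 = -3.6380.
u_3 = w_3 − 1.3093·e_1 + 3.6380·e_2 = (-0.1849, 1.5714, -0.7395).
‖u_3‖ = 1.7465, so e_3 = (-0.1059, 0.8997, -0.4234).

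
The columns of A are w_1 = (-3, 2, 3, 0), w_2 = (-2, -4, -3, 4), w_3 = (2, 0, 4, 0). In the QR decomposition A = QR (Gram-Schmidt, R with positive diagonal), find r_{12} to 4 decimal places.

e_1 = w_1/‖w_1‖ = (-3, 2, 3, 0)/4.6904 = (-0.6396, 0.4264, 0.6396, 0.0000).
r_{12} = e_1·w_2 = -2.3452.

r_{12} = -2.3452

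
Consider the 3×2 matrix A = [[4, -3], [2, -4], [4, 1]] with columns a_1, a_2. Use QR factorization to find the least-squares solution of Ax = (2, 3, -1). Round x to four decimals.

q_1 = a_1/‖a_1‖ = (4, 2, 4)/6.0000 = (0.6667, 0.3333, 0.6667).
r_{12} = q_1·a_2 = -2.6667.
u_2 = a_2 + 2.6667·q_1 = (-1.2222, -3.1111, 2.7778).
‖u_2‖ = 4.3461, so q_2 = (-0.2812, -0.7158, 0.6391).
Qᵀb = (1.6667, -3.3491).
Back-substitute: x_2 = -3.3491/4.3461 = -0.7706.
x_1 = (1.6667 + 2.6667·(-0.7706))/6.0000 = -0.0647.

x = (-0.0647, -0.7706)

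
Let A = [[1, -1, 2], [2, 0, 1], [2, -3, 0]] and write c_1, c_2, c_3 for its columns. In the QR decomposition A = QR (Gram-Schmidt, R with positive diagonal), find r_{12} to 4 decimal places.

q_1 = c_1/‖c_1‖ = (1, 2, 2)/3.0000 = (0.3333, 0.6667, 0.6667).
r_{12} = q_1·c_2 = -2.3333.

r_{12} = -2.3333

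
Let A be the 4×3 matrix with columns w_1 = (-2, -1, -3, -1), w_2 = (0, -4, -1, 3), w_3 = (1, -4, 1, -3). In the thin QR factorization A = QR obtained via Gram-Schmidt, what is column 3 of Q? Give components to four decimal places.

w_1 = (-2, -1, -3, -1); ‖w_1‖ = 3.8730, so e_1 = (-0.5164, -0.2582, -0.7746, -0.2582).
e_1·w_2 = (-0.5164)·0 + (-0.2582)·(-4) + (-0.7746)·(-1) + (-0.2582)·3 = 1.0328.
u_2 = w_2 − 1.0328·e_1 = (0.5333, -3.7333, -0.2000, 3.2667).
‖u_2‖ = 4.9933, so e_2 = (0.1068, -0.7477, -0.0401, 0.6542).
e_1·w_3 = (-0.5164)·1 + (-0.2582)·(-4) + (-0.7746)·1 + (-0.2582)·(-3) = 0.5164; e_2·w_3 = 0.1068·1 + (-0.7477)·(-4) + (-0.0401)·1 + 0.6542·(-3) = 1.0948.
u_3 = w_3 − 0.5164·e_1 − 1.0948·e_2 = (1.1497, -3.0481, 1.4439, -3.5829).
‖u_3‖ = 5.0532, so e_3 = (0.2275, -0.6032, 0.2857, -0.7090).

e_3 = (0.2275, -0.6032, 0.2857, -0.7090)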